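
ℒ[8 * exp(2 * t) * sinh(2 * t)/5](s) 16/(5 * s * (s - 4))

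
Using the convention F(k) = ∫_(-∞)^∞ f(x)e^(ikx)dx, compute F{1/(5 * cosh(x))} pi/(5 * cosh(pi * k/2))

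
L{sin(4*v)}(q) 4/(q^2 + 16)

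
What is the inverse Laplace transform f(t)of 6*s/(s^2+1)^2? 3*t*sin(t)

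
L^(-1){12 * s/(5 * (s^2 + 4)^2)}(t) 3 * t * sin(2 * t)/5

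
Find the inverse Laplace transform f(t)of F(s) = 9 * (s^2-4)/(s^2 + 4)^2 9 * t * cos(2 * t)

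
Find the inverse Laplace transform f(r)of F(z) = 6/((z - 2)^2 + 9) 2*exp(2*r)*sin(3*r)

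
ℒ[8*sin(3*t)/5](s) 24/(5*(s^2 + 9))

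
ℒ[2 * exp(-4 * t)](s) 2/(s + 4)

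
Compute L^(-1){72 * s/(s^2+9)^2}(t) 12 * t * sin(3 * t)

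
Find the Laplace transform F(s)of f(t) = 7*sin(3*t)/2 21/(2*(s^2+9))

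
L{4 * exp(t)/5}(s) 4/(5 * (s - 1))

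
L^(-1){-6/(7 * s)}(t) -6/7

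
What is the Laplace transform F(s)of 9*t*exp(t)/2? 9/(2*(s - 1)^2)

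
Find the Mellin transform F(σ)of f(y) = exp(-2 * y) gamma(σ)/2^σ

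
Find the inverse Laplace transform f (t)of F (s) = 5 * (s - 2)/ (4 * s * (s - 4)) 5 * exp (2 * t) * cosh (2 * t)/4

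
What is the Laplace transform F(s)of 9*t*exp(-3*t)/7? 9/(7*(s + 3)^2)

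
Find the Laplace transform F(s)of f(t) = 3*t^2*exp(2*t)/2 3/(s - 2)^3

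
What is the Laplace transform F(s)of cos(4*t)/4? s/(4*(s^2 + 16))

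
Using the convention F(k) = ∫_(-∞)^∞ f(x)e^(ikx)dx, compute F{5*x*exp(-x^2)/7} 5*I*sqrt(pi)*k*exp(-k^2/4)/14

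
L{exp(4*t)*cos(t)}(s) (s - 4)/((s - 4)^2 + 1)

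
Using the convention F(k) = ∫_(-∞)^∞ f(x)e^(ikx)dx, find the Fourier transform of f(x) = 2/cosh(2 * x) pi/cosh(pi * k/4)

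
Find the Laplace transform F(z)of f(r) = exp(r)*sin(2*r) 2/((z - 1)^2 + 4)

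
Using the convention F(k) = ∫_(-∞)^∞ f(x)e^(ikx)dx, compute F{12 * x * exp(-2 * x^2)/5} 3 * sqrt(2) * I * sqrt(pi) * k * exp(-k^2/8)/10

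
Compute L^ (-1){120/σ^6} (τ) τ^5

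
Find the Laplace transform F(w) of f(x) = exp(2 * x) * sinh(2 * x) 2/(w * (w - 4) ) 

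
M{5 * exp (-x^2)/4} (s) 5 * gamma (s/2)/8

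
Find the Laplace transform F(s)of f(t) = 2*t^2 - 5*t 4/s^3 - 5/s^2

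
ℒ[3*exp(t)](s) 3/(s - 1)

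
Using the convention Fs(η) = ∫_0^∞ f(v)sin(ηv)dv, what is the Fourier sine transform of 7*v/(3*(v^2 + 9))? 7*pi*exp(-3*η)/6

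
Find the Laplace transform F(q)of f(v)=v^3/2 3/q^4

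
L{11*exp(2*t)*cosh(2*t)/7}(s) 11*(s - 2)/(7*s*(s - 4))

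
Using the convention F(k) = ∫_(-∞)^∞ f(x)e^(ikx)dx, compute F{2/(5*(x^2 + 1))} 2*pi*exp(-Abs(k))/5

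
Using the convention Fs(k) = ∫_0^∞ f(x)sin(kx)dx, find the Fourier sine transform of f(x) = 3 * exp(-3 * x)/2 3 * k/(2 * (k^2+9))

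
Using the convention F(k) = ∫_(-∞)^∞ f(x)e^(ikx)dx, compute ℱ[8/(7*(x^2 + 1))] 8*pi*exp(-Abs(k))/7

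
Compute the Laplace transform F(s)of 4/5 4/(5 * s)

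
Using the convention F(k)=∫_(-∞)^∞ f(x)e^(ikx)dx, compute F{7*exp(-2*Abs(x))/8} 7/(2*(k^2 + 4))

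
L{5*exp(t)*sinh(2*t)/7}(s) 10/(7*((s - 1)^2 - 4))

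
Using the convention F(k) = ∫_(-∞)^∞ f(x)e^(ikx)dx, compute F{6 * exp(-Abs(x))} 12/(k^2 + 1)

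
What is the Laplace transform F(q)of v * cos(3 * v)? (q^2 - 9)/(q^2+9)^2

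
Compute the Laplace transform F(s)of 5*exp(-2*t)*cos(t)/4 5*(s + 2)/(4*((s + 2)^2 + 1))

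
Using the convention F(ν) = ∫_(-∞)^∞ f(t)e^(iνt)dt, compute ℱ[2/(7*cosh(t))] 2*pi/(7*cosh(pi*ν/2))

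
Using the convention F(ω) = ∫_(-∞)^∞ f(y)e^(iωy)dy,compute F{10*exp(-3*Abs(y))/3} 20/(ω^2 + 9)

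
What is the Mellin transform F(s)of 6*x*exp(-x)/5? 6*gamma(s+1)/5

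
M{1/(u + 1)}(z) pi * csc(pi * z)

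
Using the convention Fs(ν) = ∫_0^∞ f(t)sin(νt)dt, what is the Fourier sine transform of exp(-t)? ν/(ν^2 + 1)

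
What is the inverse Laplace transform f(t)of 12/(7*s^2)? 12*t/7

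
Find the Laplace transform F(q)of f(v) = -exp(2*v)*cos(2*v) (2 - q)/((q - 2)^2 + 4)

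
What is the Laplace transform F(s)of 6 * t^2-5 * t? 12/s^3-5/s^2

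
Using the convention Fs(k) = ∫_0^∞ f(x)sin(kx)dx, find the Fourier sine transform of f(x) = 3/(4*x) 3*pi/8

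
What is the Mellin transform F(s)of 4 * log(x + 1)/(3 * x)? -4 * pi * csc(pi * s)/(3 * s - 3)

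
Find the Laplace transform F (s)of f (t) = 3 3/s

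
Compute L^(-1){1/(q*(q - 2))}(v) exp(v)*sinh(v)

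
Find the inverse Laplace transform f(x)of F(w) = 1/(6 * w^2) x/6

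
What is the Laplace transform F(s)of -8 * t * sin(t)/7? -16 * s/(7 * (s^2 + 1)^2)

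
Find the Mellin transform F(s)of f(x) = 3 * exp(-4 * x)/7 3 * gamma(s)/(7 * 4^s)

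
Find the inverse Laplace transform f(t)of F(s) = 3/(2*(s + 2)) 3*exp(-2*t)/2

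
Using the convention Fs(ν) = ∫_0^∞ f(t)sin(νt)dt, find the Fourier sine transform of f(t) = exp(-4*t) ν/(ν^2 + 16)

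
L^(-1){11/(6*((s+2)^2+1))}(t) 11*exp(-2*t)*sin(t)/6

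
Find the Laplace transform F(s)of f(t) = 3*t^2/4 3/(2*s^3)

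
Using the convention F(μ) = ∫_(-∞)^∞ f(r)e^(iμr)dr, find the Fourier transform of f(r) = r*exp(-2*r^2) sqrt(2)*I*sqrt(pi)*μ*exp(-μ^2/8)/8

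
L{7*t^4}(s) 168/s^5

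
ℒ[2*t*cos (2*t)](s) 2*(s^2-4)/ (s^2 + 4)^2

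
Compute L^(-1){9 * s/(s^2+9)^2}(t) 3 * t * sin(3 * t)/2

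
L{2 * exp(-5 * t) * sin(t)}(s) 2/((s + 5)^2 + 1)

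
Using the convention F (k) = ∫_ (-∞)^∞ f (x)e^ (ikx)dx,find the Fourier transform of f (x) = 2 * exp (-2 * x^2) sqrt (2) * sqrt (pi) * exp (-k^2/8)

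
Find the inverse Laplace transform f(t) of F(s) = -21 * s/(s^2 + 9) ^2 -7 * t * sin(3 * t) /2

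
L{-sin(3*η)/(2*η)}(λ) -atan(3/λ)/2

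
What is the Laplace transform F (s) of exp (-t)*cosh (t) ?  (s + 1) / (s*(s + 2) ) 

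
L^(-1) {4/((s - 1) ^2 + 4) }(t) 2*exp(t)*sin(2*t) 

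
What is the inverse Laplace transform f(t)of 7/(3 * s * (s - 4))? 7 * exp(2 * t) * sinh(2 * t)/6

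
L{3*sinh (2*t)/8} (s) 3/ (4*(s^2-4))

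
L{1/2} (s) 1/ (2*s)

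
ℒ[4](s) 4/s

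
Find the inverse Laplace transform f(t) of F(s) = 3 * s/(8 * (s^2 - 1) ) 3 * cosh(t) /8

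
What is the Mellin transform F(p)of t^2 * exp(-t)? gamma(p + 2)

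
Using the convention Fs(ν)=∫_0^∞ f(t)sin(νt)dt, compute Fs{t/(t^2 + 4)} pi * exp(-2 * ν)/2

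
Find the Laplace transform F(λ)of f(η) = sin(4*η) 4/(λ^2 + 16)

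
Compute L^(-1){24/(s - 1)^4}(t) 4 * t^3 * exp(t)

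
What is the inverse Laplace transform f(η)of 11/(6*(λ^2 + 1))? 11*sin(η)/6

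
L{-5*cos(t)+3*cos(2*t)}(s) 3*s/(s^2+4) - 5*s/(s^2+1)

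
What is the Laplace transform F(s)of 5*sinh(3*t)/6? 5/(2*(s^2 - 9))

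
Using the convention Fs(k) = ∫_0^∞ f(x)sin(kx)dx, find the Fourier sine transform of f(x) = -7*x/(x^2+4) -7*pi*exp(-2*k)/2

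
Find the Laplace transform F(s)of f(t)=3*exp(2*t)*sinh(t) 3/((s - 2)^2 - 1)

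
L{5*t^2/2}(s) 5/s^3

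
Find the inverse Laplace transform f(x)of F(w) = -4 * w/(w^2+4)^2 -x * sin(2 * x)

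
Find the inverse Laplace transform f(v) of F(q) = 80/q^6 2 * v^5/3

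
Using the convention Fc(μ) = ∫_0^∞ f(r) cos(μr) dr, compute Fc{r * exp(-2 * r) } (4 - μ^2) /(μ^2 + 4) ^2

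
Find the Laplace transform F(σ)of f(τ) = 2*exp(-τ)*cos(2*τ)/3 2*(σ + 1)/(3*((σ + 1)^2 + 4))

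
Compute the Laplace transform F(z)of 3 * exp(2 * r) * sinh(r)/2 3/(2 * ((z - 2)^2 - 1))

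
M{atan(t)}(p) -pi*sec(pi*p/2)/(2*p)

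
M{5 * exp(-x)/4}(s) 5 * gamma(s)/4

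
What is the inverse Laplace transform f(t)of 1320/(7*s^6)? 11*t^5/7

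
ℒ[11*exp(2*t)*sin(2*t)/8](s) 11/(4*((s - 2)^2 + 4))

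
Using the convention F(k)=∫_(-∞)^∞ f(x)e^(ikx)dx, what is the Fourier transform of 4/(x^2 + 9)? 4 * pi * exp(-3 * Abs(k))/3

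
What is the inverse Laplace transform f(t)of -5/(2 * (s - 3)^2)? -5 * t * exp(3 * t)/2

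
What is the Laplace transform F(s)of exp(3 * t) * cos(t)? (s - 3)/((s - 3)^2 + 1)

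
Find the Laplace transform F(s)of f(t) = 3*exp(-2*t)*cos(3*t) 3*(s + 2)/((s + 2)^2 + 9)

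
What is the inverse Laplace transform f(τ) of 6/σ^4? τ^3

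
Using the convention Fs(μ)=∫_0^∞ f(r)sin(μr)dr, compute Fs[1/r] pi/2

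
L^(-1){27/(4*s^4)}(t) 9*t^3/8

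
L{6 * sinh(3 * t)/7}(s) 18/(7 * (s^2 - 9))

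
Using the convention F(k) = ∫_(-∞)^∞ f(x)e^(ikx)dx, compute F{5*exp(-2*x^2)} 5*sqrt(2)*sqrt(pi)*exp(-k^2/8)/2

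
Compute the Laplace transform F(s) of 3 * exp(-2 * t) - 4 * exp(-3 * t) 3/(s+2) - 4/(s+3) 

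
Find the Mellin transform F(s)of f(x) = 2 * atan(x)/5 -pi * sec(pi * s/2)/(5 * s)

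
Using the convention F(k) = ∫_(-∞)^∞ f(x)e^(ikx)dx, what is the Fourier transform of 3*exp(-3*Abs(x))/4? 9/(2*(k^2+9))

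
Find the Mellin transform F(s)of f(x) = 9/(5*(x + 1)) 9*pi*csc(pi*s)/5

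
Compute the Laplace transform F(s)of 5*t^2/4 5/(2*s^3)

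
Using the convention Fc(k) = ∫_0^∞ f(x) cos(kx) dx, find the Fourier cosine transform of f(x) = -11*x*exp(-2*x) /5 11*(k^2-4) /(5*(k^2+4) ^2) 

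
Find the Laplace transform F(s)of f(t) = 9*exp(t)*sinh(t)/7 9/(7*s*(s - 2))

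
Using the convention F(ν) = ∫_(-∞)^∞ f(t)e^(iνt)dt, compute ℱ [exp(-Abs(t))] 2/(ν^2 + 1)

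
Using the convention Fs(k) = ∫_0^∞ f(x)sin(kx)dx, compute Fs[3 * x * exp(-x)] 6 * k/(k^2 + 1)^2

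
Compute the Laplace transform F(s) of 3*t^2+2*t 2/s^2+6/s^3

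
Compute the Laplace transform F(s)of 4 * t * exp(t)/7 4/(7 * (s - 1)^2)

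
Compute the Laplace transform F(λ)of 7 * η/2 7/(2 * λ^2)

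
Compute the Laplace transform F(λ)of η λ^(-2)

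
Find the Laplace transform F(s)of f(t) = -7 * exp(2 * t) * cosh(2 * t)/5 7 * (2 - s)/(5 * s * (s - 4))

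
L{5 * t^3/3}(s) 10/s^4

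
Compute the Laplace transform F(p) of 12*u 12/p^2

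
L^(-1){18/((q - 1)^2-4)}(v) 9*exp(v)*sinh(2*v)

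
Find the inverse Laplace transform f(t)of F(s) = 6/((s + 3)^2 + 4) 3*exp(-3*t)*sin(2*t)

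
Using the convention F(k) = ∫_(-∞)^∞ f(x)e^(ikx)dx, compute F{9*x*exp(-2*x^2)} 9*sqrt(2)*I*sqrt(pi)*k*exp(-k^2/8)/8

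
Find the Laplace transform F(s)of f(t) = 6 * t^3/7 36/(7 * s^4)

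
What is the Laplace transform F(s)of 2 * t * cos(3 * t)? 2 * (s^2 - 9)/(s^2 + 9)^2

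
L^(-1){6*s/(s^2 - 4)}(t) 6*cosh(2*t)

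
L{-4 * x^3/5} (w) -24/ (5 * w^4)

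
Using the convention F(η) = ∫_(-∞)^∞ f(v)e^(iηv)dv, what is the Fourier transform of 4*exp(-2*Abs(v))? 16/(η^2 + 4)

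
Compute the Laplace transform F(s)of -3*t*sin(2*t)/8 -3*s/(2*(s^2 + 4)^2)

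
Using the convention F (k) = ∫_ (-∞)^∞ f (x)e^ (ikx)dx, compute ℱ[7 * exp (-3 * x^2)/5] 7 * sqrt (3) * sqrt (pi) * exp (-k^2/12)/15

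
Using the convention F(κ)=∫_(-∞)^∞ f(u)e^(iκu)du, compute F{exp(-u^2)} sqrt(pi) * exp(-κ^2/4)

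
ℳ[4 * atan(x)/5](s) -2 * pi * sec(pi * s/2)/(5 * s)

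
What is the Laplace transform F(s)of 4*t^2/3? 8/(3*s^3)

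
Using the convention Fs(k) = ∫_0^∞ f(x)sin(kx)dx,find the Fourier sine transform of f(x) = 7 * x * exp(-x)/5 14 * k/(5 * (k^2 + 1)^2)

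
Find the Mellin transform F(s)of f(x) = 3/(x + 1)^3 3*pi*(s - 2)*(s - 1)/(2*sin(pi*s))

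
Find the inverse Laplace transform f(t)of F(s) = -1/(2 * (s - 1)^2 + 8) -exp(t) * sin(2 * t)/4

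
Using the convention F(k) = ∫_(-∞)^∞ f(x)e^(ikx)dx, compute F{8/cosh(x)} 8*pi/cosh(pi*k/2)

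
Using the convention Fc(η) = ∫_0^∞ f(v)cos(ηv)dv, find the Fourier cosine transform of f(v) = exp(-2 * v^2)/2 sqrt(2) * sqrt(pi) * exp(-η^2/8)/8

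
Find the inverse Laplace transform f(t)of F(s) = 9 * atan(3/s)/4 9 * sin(3 * t)/(4 * t)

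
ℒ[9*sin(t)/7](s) 9/(7*(s^2+1))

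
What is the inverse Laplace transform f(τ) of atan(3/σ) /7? sin(3*τ) /(7*τ) 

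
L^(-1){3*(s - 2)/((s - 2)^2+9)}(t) 3*exp(2*t)*cos(3*t)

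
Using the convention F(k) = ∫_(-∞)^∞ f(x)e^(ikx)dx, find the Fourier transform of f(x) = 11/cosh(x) 11*pi/cosh(pi*k/2)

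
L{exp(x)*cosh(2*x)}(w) (w - 1)/((w - 1)^2-4)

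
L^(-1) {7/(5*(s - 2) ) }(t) 7*exp(2*t) /5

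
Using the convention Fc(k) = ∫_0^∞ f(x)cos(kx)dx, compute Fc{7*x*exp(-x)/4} 7*(1 - k^2)/(4*(k^2 + 1)^2)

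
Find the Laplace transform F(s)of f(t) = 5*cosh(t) 5*s/(s^2 - 1)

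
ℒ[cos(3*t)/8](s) s/(8*(s^2 + 9))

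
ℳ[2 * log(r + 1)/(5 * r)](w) -2 * pi * csc(pi * w)/(5 * w - 5)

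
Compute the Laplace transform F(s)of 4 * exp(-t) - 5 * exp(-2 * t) 4/(s + 1) - 5/(s + 2)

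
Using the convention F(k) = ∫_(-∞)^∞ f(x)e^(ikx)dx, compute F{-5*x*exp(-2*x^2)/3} -5*sqrt(2)*I*sqrt(pi)*k*exp(-k^2/8)/24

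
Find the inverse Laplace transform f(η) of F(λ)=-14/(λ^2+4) -7*sin(2*η) 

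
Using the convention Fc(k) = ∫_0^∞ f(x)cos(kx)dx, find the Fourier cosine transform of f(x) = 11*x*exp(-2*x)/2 11*(4 - k^2)/(2*(k^2 + 4)^2)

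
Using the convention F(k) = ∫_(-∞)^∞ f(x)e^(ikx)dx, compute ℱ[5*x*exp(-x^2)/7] 5*I*sqrt(pi)*k*exp(-k^2/4)/14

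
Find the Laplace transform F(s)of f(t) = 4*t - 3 4/s^2 - 3/s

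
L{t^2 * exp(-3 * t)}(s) 2/(s+3)^3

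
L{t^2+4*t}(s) 4/s^2+2/s^3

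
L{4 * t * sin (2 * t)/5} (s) 16 * s/ (5 * (s^2 + 4)^2)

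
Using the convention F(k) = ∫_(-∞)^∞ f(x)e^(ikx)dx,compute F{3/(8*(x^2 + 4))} 3*pi*exp(-2*Abs(k))/16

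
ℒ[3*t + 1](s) 3/s^2 + 1/s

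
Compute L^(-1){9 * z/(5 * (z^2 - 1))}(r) 9 * cosh(r)/5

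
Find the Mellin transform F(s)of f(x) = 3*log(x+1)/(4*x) -3*pi*csc(pi*s)/(4*s - 4)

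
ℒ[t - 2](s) s^(-2) - 2/s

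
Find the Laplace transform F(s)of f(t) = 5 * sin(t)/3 5/(3 * (s^2 + 1))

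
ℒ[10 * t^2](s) 20/s^3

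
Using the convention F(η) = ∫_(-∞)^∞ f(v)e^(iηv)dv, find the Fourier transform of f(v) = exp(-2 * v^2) sqrt(2) * sqrt(pi) * exp(-η^2/8)/2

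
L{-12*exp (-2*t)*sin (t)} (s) -12/ ( (s+2)^2+1)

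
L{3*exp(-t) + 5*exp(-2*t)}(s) 3/(s + 1) + 5/(s + 2)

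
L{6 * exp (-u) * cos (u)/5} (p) 6 * (p + 1)/ (5 * ( (p + 1)^2 + 1))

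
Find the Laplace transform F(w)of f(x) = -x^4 -24/w^5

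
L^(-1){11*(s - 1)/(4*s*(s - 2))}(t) 11*exp(t)*cosh(t)/4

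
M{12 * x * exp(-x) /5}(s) 12 * gamma(s + 1) /5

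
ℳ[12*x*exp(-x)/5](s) 12*gamma(s + 1)/5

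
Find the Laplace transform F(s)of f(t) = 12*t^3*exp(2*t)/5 72/(5*(s - 2)^4)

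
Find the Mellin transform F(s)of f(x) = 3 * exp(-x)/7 3 * gamma(s)/7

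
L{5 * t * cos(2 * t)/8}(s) 5 * (s^2 - 4)/(8 * (s^2 + 4)^2)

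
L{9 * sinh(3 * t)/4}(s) 27/(4 * (s^2 - 9))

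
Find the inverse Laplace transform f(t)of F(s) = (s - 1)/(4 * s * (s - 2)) exp(t) * cosh(t)/4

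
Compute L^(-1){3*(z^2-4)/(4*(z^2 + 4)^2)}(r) 3*r*cos(2*r)/4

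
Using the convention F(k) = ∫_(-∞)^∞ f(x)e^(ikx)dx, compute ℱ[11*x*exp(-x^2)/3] 11*I*sqrt(pi)*k*exp(-k^2/4)/6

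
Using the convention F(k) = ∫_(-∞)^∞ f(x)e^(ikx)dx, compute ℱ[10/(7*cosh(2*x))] 5*pi/(7*cosh(pi*k/4))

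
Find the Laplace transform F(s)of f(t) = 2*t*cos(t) 2*(s^2 - 1)/(s^2 + 1)^2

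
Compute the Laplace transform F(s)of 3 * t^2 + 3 6/s^3 + 3/s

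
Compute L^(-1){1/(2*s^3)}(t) t^2/4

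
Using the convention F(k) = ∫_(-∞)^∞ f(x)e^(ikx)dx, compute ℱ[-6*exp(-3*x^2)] -2*sqrt(3)*sqrt(pi)*exp(-k^2/12)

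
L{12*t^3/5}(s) 72/(5*s^4)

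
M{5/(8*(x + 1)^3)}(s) 5*pi*(s - 2)*(s - 1)/(16*sin(pi*s))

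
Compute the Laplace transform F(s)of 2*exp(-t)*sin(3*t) 6/((s + 1)^2 + 9)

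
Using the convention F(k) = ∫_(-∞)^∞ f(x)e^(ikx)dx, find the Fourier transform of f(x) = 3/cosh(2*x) 3*pi/(2*cosh(pi*k/4))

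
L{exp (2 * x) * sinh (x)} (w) 1/ ( (w - 2)^2 - 1)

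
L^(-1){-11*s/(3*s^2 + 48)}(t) -11*cos(4*t)/3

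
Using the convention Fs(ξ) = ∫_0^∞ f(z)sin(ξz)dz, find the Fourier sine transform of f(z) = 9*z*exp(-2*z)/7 36*ξ/(7*(ξ^2+4)^2)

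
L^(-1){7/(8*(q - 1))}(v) 7*exp(v)/8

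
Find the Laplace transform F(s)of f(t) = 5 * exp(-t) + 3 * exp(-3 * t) 5/(s + 1) + 3/(s + 3)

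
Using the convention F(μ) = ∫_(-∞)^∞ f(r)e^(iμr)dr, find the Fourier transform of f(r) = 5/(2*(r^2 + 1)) 5*pi*exp(-Abs(μ))/2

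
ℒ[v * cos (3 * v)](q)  (q^2-9)/ (q^2 + 9)^2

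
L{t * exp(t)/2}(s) 1/(2 * (s - 1)^2)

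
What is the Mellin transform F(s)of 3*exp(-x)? 3*gamma(s)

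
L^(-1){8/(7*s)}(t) 8/7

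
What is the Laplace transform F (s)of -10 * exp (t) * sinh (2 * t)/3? -20/ (3 * (s - 1)^2 - 12)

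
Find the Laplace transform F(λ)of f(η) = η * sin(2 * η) 4 * λ/(λ^2 + 4)^2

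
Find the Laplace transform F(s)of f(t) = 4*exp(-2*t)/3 4/(3*(s+2))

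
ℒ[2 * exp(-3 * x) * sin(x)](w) 2/((w + 3)^2 + 1)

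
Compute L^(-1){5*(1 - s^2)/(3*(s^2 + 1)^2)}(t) -5*t*cos(t)/3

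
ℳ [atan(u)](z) -pi * sec(pi * z/2)/(2 * z)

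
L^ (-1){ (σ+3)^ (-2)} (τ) τ * exp (-3 * τ)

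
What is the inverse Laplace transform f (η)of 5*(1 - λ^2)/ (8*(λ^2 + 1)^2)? -5*η*cos (η)/8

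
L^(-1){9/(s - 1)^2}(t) 9*t*exp(t)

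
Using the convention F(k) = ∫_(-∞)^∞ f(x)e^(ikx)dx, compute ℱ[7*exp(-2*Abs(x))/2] 14/(k^2 + 4)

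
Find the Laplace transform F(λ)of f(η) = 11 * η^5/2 660/λ^6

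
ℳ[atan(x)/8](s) -pi * sec(pi * s/2)/(16 * s)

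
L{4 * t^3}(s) 24/s^4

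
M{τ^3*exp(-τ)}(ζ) gamma(ζ+3)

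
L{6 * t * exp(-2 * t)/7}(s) 6/(7 * (s + 2)^2)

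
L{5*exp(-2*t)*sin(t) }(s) 5/((s + 2) ^2 + 1) 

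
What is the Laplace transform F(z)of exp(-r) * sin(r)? 1/((z + 1)^2 + 1)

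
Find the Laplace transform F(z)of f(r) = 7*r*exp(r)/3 7/(3*(z - 1)^2)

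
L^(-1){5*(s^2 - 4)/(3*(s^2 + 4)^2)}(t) 5*t*cos(2*t)/3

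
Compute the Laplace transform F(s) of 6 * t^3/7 36/(7 * s^4) 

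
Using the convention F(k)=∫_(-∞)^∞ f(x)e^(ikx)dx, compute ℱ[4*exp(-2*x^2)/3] 2*sqrt(2)*sqrt(pi)*exp(-k^2/8)/3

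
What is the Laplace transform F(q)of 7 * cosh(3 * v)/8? 7 * q/(8 * (q^2 - 9))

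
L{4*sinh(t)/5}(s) 4/(5*(s^2-1))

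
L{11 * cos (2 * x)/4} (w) 11 * w/ (4 * (w^2 + 4))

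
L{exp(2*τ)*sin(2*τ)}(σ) 2/((σ - 2)^2 + 4)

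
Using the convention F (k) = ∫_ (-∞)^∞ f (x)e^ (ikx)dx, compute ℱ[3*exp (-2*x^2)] 3*sqrt (2)*sqrt (pi)*exp (-k^2/8)/2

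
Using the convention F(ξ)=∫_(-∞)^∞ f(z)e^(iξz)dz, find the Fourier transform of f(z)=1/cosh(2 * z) pi/(2 * cosh(pi * ξ/4))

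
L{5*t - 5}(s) 5/s^2 - 5/s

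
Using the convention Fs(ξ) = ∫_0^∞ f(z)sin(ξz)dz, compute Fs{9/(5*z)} 9*pi/10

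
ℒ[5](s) 5/s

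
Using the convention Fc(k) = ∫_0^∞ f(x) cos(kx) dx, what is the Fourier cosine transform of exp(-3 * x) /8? 3/(8 * (k^2 + 9) ) 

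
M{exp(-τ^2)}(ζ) gamma(ζ/2)/2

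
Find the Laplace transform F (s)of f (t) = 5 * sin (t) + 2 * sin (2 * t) 5/ (s^2 + 1) + 4/ (s^2 + 4)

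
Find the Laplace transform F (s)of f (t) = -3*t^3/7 -18/ (7*s^4)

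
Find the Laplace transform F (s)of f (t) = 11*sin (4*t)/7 44/ (7*(s^2 + 16))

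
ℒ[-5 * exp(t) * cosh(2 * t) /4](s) 5 * (1 - s) /(4 * ((s - 1) ^2 - 4) ) 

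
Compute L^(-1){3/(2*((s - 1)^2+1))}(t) 3*exp(t)*sin(t)/2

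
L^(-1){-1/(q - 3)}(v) -exp(3*v)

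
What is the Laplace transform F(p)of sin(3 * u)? 3/(p^2 + 9)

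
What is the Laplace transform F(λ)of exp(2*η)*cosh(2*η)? (λ - 2)/(λ*(λ - 4))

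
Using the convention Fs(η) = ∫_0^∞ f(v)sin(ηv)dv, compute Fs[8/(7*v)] 4*pi/7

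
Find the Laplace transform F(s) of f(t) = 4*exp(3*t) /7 4/(7*(s - 3) ) 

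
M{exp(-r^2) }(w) gamma(w/2) /2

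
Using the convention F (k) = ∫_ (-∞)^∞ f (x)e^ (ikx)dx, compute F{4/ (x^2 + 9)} 4 * pi * exp (-3 * Abs (k))/3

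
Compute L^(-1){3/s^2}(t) 3*t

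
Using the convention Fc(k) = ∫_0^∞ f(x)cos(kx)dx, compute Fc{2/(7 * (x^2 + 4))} pi * exp(-2 * k)/14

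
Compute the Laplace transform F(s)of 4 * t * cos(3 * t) 4 * (s^2 - 9)/(s^2+9)^2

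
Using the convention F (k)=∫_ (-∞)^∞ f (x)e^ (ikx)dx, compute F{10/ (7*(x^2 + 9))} 10*pi*exp (-3*Abs (k))/21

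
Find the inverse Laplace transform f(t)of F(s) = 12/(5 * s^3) 6 * t^2/5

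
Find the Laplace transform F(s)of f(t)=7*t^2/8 7/(4*s^3)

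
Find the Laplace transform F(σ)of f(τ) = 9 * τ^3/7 54/(7 * σ^4)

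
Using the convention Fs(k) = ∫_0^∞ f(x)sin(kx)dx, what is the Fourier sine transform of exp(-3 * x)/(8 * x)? atan(k/3)/8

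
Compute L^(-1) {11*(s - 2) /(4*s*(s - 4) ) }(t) 11*exp(2*t)*cosh(2*t) /4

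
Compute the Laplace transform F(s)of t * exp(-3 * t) (s+3)^(-2)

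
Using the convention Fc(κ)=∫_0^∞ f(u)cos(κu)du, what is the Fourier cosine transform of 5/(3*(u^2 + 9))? 5*pi*exp(-3*κ)/18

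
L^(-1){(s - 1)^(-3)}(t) t^2 * exp(t)/2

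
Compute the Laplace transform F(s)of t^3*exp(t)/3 2/(s - 1)^4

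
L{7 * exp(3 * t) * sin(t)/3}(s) 7/(3 * ((s - 3)^2 + 1))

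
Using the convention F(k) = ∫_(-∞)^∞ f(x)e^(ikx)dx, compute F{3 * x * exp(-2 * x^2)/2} 3 * sqrt(2) * I * sqrt(pi) * k * exp(-k^2/8)/16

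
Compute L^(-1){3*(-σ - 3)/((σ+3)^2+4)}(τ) -3*exp(-3*τ)*cos(2*τ)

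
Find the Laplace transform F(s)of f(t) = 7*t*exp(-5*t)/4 7/(4*(s+5)^2)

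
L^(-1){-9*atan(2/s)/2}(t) -9*sin(2*t)/(2*t)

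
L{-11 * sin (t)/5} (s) -11/ (5 * s^2 + 5)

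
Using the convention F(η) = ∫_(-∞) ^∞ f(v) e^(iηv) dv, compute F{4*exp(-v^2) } 4*sqrt(pi)*exp(-η^2/4) 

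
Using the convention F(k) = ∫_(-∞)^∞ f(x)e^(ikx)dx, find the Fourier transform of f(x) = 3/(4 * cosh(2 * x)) 3 * pi/(8 * cosh(pi * k/4))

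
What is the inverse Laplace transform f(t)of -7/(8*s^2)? -7*t/8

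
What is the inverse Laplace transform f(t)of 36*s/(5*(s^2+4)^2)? 9*t*sin(2*t)/5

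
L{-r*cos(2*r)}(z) (4 - z^2)/(z^2 + 4)^2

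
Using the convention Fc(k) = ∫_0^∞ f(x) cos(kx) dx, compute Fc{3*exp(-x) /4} 3/(4*(k^2 + 1) ) 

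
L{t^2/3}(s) 2/(3 * s^3)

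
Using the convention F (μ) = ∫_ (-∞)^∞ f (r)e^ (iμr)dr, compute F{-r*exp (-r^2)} -I*sqrt (pi)*μ*exp (-μ^2/4)/2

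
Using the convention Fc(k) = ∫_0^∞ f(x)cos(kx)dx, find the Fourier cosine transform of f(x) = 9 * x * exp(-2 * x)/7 9 * (4 - k^2)/(7 * (k^2 + 4)^2)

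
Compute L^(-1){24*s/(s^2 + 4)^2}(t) 6*t*sin(2*t)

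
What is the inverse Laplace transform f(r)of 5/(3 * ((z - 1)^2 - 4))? 5 * exp(r) * sinh(2 * r)/6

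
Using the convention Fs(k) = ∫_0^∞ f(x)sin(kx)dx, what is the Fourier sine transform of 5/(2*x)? 5*pi/4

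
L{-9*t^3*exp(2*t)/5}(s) -54/(5*(s - 2)^4)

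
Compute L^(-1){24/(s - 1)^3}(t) 12 * t^2 * exp(t)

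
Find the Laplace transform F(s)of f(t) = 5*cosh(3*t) 5*s/(s^2 - 9)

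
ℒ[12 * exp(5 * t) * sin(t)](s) 12/((s - 5)^2 + 1)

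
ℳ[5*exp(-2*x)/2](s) 5*gamma(s)/(2*2^s)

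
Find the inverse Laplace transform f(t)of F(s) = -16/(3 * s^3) -8 * t^2/3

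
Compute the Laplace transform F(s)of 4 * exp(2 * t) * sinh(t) 4/((s - 2)^2 - 1)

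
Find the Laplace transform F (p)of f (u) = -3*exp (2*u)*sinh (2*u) -6/ (p*(p - 4))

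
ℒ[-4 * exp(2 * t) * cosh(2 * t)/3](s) 4 * (2 - s)/(3 * s * (s - 4))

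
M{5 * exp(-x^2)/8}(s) 5 * gamma(s/2)/16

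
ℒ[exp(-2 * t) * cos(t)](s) (s + 2)/((s + 2)^2 + 1)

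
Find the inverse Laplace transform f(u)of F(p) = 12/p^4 2 * u^3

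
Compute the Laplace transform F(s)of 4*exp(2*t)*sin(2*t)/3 8/(3*((s - 2)^2 + 4))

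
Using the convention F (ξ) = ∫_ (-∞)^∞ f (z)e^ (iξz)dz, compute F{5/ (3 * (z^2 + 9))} 5 * pi * exp (-3 * Abs (ξ))/9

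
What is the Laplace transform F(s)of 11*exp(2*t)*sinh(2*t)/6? 11/(3*s*(s - 4))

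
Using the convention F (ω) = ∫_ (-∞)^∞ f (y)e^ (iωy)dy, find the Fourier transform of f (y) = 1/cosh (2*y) pi/ (2*cosh (pi*ω/4))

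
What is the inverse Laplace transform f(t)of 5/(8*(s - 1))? 5*exp(t)/8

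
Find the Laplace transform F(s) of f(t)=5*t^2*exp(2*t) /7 10/(7*(s - 2) ^3) 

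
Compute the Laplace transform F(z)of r z^(-2)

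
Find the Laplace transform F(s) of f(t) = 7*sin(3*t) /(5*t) 7*atan(3/s) /5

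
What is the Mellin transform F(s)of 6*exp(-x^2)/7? 3*gamma(s/2)/7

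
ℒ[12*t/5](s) 12/(5*s^2) 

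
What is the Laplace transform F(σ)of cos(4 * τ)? σ/(σ^2 + 16)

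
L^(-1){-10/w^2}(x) -10*x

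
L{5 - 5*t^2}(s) 5/s - 10/s^3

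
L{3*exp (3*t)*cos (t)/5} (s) 3*(s - 3)/ (5*( (s - 3)^2+1))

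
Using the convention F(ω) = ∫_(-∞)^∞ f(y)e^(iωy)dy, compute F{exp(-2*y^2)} sqrt(2)*sqrt(pi)*exp(-ω^2/8)/2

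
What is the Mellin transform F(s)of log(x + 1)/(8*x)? -pi*csc(pi*s)/(8*s - 8)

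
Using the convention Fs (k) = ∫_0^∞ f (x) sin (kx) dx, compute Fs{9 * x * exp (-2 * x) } 36 * k/ (k^2 + 4) ^2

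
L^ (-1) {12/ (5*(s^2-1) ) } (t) 12*sinh (t) /5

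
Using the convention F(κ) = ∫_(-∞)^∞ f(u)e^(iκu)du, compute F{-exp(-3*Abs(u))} -6/(κ^2 + 9)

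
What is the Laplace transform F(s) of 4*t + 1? 4/s^2 + 1/s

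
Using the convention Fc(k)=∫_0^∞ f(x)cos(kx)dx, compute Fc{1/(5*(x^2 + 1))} pi*exp(-k)/10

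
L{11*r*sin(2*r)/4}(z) 11*z/(z^2 + 4)^2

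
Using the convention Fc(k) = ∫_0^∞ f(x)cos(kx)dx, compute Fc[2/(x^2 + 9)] pi*exp(-3*k)/3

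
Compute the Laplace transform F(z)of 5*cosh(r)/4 5*z/(4*(z^2-1))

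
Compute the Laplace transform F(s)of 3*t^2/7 6/(7*s^3)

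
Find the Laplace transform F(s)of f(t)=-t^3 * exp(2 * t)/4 -3/(2 * (s - 2)^4)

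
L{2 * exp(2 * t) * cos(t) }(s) 2 * (s - 2) /((s - 2) ^2 + 1) 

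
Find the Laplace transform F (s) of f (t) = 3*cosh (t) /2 3*s/ (2*(s^2-1) ) 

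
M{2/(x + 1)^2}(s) -2*pi*(s - 1)/sin(pi*s)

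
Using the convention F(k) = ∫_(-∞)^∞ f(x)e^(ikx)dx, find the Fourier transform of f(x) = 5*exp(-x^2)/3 5*sqrt(pi)*exp(-k^2/4)/3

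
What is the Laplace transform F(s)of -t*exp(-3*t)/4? -1/(4*(s + 3)^2)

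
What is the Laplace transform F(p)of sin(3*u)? 3/(p^2+9)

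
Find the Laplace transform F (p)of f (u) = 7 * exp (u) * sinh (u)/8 7/ (8 * p * (p - 2))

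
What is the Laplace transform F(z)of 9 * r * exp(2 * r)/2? 9/(2 * (z - 2)^2)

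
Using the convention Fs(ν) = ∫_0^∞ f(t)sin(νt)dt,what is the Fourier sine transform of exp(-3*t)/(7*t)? atan(ν/3)/7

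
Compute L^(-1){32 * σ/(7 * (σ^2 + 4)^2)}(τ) 8 * τ * sin(2 * τ)/7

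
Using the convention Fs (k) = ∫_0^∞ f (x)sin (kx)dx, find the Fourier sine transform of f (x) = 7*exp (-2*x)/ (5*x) 7*atan (k/2)/5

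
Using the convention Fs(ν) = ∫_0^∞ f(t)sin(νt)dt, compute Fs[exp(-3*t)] ν/(ν^2 + 9)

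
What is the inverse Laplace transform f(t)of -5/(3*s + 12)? -5*exp(-4*t)/3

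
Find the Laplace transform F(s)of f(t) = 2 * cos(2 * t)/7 2 * s/(7 * (s^2 + 4))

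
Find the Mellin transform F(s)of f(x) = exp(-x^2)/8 gamma(s/2)/16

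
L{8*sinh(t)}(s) 8/(s^2 - 1)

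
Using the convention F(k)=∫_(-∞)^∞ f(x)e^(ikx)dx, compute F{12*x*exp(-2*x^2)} 3*sqrt(2)*I*sqrt(pi)*k*exp(-k^2/8)/2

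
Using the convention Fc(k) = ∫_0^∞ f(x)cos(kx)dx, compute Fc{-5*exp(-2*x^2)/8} -5*sqrt(2)*sqrt(pi)*exp(-k^2/8)/32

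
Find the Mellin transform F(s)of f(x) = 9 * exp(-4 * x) 9 * gamma(s)/4^s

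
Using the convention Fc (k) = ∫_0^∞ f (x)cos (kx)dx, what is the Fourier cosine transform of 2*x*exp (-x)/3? 2*(1 - k^2)/ (3*(k^2 + 1)^2)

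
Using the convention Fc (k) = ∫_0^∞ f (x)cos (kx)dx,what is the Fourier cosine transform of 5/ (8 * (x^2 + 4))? 5 * pi * exp (-2 * k)/32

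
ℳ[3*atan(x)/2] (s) -3*pi*sec(pi*s/2)/(4*s)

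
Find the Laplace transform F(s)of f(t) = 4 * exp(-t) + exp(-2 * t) 4/(s + 1) + 1/(s + 2)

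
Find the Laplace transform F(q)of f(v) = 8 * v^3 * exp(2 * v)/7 48/(7 * (q - 2)^4)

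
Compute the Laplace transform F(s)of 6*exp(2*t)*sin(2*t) 12/((s - 2)^2 + 4)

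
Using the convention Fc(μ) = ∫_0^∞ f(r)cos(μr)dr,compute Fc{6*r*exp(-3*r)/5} 6*(9 - μ^2)/(5*(μ^2+9)^2)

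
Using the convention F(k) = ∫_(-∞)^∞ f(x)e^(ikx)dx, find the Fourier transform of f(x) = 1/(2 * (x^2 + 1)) pi * exp(-Abs(k))/2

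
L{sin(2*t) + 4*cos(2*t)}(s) 2/(s^2 + 4) + 4*s/(s^2 + 4)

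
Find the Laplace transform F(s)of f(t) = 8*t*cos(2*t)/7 8*(s^2 - 4)/(7*(s^2+4)^2)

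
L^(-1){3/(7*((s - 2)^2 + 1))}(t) 3*exp(2*t)*sin(t)/7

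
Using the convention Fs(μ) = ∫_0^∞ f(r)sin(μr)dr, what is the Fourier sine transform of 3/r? 3*pi/2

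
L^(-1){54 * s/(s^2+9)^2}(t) 9 * t * sin(3 * t)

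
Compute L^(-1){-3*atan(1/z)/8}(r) -3*sin(r)/(8*r)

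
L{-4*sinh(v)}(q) -4/(q^2 - 1)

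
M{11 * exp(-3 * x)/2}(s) 11 * gamma(s)/(2 * 3^s)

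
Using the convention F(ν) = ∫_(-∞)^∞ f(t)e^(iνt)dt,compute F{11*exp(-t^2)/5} 11*sqrt(pi)*exp(-ν^2/4)/5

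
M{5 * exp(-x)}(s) 5 * gamma(s)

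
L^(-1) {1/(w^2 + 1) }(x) sin(x) 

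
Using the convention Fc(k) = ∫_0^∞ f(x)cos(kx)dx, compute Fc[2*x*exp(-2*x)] 2*(4 - k^2)/(k^2 + 4)^2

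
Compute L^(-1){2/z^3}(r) r^2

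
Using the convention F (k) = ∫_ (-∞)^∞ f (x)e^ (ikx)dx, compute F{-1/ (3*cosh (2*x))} -pi/ (6*cosh (pi*k/4))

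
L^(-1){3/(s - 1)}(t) 3*exp(t)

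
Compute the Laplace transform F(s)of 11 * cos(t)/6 11 * s/(6 * (s^2 + 1))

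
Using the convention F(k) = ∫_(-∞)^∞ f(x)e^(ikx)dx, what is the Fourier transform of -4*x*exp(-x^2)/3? -2*I*sqrt(pi)*k*exp(-k^2/4)/3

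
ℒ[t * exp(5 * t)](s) (s - 5)^(-2)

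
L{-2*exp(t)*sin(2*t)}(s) -4/((s - 1)^2 + 4)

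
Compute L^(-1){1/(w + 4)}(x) exp(-4 * x)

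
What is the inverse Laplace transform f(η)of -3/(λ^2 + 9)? -sin(3*η)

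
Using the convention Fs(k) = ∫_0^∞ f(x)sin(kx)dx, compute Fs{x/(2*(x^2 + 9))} pi*exp(-3*k)/4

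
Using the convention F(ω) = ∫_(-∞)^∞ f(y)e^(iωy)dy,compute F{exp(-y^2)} sqrt(pi)*exp(-ω^2/4)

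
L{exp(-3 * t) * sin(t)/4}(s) 1/(4 * ((s+3)^2+1))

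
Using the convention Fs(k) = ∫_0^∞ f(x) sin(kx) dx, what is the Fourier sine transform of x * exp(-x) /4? k/(2 * (k^2+1) ^2) 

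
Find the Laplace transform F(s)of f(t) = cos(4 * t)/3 s/(3 * (s^2 + 16))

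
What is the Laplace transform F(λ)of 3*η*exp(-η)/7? 3/(7*(λ + 1)^2)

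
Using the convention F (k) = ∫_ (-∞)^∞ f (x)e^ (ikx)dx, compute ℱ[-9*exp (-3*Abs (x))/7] -54/ (7*k^2 + 63)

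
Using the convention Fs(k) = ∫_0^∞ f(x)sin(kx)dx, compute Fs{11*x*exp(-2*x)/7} 44*k/(7*(k^2 + 4)^2)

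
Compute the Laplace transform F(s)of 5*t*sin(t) 10*s/(s^2 + 1)^2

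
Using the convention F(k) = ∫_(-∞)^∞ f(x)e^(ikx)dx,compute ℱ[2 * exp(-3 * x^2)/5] 2 * sqrt(3) * sqrt(pi) * exp(-k^2/12)/15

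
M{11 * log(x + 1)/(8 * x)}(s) -11 * pi * csc(pi * s)/(8 * s - 8)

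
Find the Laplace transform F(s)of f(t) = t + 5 s^(-2) + 5/s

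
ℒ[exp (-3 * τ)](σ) 1/ (σ + 3)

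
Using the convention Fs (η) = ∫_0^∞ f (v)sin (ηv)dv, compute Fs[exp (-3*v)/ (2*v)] atan (η/3)/2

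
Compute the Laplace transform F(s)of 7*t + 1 7/s^2 + 1/s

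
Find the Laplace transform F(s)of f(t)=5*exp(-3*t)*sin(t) 5/((s + 3)^2 + 1)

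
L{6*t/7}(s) 6/(7*s^2)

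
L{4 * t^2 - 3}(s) 8/s^3 - 3/s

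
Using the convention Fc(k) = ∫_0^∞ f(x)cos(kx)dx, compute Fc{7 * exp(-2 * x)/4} 7/(2 * (k^2+4))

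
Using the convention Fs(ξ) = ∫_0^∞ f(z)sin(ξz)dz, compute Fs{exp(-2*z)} ξ/(ξ^2 + 4)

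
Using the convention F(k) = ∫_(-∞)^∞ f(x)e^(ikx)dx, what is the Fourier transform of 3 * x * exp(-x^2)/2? 3 * I * sqrt(pi) * k * exp(-k^2/4)/4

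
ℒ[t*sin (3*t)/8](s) 3*s/ (4*(s^2+9)^2)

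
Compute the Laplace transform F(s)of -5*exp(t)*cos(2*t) 5*(1 - s)/((s - 1)^2+4)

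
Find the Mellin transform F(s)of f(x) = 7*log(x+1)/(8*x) -7*pi*csc(pi*s)/(8*s - 8)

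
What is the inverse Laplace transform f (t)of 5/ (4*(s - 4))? 5*exp (4*t)/4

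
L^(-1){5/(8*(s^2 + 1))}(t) 5*sin(t)/8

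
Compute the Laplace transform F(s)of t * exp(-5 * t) (s+5)^(-2)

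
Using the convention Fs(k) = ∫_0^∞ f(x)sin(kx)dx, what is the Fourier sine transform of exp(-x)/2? k/(2*(k^2 + 1))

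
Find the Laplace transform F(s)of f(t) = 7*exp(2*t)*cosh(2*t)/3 7*(s - 2)/(3*s*(s - 4))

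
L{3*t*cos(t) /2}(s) 3*(s^2-1) /(2*(s^2 + 1) ^2) 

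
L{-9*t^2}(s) -18/s^3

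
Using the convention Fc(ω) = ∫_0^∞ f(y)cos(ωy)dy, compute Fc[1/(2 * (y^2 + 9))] pi * exp(-3 * ω)/12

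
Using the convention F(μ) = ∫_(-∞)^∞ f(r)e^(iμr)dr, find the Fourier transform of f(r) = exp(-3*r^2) sqrt(3)*sqrt(pi)*exp(-μ^2/12)/3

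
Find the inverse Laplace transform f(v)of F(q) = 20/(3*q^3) 10*v^2/3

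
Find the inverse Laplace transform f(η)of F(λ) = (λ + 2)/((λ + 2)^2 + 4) exp(-2 * η) * cos(2 * η)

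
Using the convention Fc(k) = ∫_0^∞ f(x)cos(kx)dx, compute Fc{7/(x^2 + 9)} 7*pi*exp(-3*k)/6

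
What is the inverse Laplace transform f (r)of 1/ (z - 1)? exp (r)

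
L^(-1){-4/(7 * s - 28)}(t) -4 * exp(4 * t)/7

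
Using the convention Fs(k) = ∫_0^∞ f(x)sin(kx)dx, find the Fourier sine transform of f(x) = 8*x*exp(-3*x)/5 48*k/(5*(k^2 + 9)^2)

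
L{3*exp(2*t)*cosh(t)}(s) 3*(s - 2)/((s - 2)^2 - 1)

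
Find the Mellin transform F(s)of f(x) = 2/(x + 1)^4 gamma(s)*gamma(4 - s)/3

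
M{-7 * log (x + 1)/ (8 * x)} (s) 7 * pi * csc (pi * s)/ (8 * (s - 1))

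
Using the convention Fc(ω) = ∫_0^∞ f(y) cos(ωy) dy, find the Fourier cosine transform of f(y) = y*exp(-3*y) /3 (9 - ω^2) /(3*(ω^2 + 9) ^2) 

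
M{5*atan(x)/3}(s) -5*pi*sec(pi*s/2)/(6*s)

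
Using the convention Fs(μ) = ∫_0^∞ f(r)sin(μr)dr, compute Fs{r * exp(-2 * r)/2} 2 * μ/(μ^2 + 4)^2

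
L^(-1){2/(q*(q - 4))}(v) exp(2*v)*sinh(2*v)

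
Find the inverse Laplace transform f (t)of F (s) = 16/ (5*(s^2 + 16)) 4*sin (4*t)/5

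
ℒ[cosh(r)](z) z/(z^2 - 1)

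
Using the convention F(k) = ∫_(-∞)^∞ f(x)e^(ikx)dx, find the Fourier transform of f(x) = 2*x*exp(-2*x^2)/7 sqrt(2)*I*sqrt(pi)*k*exp(-k^2/8)/28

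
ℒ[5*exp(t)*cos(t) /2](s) 5*(s - 1) /(2*((s - 1) ^2 + 1) ) 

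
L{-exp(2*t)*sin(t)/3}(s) -1/(3*(s - 2)^2+3)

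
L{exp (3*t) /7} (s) 1/ (7*(s - 3) ) 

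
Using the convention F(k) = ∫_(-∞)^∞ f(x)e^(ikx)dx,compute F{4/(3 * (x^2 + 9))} 4 * pi * exp(-3 * Abs(k))/9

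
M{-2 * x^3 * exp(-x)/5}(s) -2 * gamma(s + 3)/5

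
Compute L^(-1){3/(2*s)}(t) 3/2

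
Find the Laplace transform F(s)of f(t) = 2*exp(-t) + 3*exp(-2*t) 3/(s + 2) + 2/(s + 1)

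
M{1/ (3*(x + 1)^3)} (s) pi*(s - 2)*(s - 1)/ (6*sin (pi*s))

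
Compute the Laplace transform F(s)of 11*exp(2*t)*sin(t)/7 11/(7*((s - 2)^2+1))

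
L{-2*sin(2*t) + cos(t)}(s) s/(s^2 + 1) - 4/(s^2 + 4)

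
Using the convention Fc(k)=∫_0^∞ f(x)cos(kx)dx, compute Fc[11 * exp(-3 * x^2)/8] 11 * sqrt(3) * sqrt(pi) * exp(-k^2/12)/48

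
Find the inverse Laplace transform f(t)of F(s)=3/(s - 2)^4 t^3*exp(2*t)/2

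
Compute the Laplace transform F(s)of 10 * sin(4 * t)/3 40/(3 * (s^2 + 16))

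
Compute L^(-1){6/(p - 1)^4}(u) u^3 * exp(u)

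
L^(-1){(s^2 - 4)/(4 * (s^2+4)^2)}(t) t * cos(2 * t)/4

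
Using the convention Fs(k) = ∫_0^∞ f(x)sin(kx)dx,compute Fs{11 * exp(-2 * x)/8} 11 * k/(8 * (k^2 + 4))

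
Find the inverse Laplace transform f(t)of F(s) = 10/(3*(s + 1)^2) 10*t*exp(-t)/3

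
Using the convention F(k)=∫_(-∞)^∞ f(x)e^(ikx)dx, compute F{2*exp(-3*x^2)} 2*sqrt(3)*sqrt(pi)*exp(-k^2/12)/3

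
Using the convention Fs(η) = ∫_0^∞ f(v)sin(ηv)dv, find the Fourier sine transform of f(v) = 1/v pi/2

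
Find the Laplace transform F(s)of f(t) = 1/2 1/(2*s)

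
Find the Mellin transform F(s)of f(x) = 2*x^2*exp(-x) 2*gamma(s + 2)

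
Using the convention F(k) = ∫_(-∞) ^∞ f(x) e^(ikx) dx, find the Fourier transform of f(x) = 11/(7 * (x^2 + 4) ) 11 * pi * exp(-2 * Abs(k) ) /14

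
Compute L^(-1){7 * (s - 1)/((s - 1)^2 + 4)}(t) 7 * exp(t) * cos(2 * t)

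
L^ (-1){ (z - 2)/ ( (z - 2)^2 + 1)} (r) exp (2 * r) * cos (r)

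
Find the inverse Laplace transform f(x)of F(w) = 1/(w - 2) exp(2*x)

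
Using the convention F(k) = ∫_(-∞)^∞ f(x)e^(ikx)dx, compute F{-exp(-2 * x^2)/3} -sqrt(2) * sqrt(pi) * exp(-k^2/8)/6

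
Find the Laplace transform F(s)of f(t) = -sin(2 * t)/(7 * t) -atan(2/s)/7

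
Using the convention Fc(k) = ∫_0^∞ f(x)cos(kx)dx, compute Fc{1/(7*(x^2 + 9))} pi*exp(-3*k)/42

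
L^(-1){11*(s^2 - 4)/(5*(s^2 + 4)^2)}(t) 11*t*cos(2*t)/5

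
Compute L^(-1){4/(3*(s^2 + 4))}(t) 2*sin(2*t)/3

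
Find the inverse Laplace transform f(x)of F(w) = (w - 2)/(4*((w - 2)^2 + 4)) exp(2*x)*cos(2*x)/4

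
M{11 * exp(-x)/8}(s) 11 * gamma(s)/8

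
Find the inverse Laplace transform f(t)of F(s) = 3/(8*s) 3/8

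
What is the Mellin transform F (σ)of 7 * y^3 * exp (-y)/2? 7 * gamma (σ + 3)/2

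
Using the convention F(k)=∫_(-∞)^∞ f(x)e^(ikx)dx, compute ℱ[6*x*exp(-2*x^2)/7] 3*sqrt(2)*I*sqrt(pi)*k*exp(-k^2/8)/28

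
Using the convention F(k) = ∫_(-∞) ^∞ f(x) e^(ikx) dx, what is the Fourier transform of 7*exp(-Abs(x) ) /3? 14/(3*(k^2 + 1) ) 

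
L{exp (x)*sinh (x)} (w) 1/ (w*(w - 2))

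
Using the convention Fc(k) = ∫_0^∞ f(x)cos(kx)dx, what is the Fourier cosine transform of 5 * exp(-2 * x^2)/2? 5 * sqrt(2) * sqrt(pi) * exp(-k^2/8)/8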